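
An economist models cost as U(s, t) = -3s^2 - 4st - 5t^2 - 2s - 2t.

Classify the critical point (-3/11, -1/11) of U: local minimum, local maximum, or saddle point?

local maximum

The Hessian of U is constant: H = [[-6, -4], [-4, -10]].
det(H) = (-6)·(-10) − (-4)² = 44.
det(H) > 0 and tr(H) = -16 < 0, so H is negative definite and the point is a local maximum.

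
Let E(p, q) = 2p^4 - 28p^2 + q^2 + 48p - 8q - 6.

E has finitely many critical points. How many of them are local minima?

2

E separates as a function of p plus a function of q, so ∇E=0 decouples.
∂E/∂p = 8(p - 2)(p - 1)(p + 3) = 0 at p ∈ {-3, 1, 2}; ∂E/∂q = 2(q - 4) = 0 at q ∈ {4}.
The Hessian is diagonal: diag(E_pp, E_qq). Second derivatives: E_pp(-3)=160, E_pp(1)=-32, E_pp(2)=40; E_qq(4)=2.
Local minima occur where both diagonal entries positive: (-3, 4), (2, 4). Count: 2.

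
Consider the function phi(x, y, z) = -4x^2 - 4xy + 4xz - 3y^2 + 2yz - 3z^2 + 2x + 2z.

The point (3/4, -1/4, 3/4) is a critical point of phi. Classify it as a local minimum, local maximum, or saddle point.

The Hessian is constant: H = [[-8, -4, 4], [-4, -6, 2], [4, 2, -6]].
Leading principal minors: Δ₁ = -8, Δ₂ = 32, Δ₃ = -128.
The minors alternate sign starting negative (−, +, −), so H is negative definite: a local maximum.

local maximum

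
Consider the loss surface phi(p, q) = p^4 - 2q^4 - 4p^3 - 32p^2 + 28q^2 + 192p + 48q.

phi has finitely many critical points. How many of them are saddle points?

phi separates as a function of p plus a function of q, so ∇phi=0 decouples.
∂phi/∂p = 4(p - 4)(p - 3)(p + 4) = 0 at p ∈ {-4, 3, 4}; ∂phi/∂q = -8(q - 3)(q + 1)(q + 2) = 0 at q ∈ {-2, -1, 3}.
The Hessian is diagonal: diag(phi_pp, phi_qq). Second derivatives: phi_pp(-4)=224, phi_pp(3)=-28, phi_pp(4)=32; phi_qq(-2)=-40, phi_qq(-1)=32, phi_qq(3)=-160.
Saddle points occur where the two diagonal entries have opposite signs: (-4, -2), (-4, 3), (3, -1), (4, -2), (4, 3). Count: 5.

5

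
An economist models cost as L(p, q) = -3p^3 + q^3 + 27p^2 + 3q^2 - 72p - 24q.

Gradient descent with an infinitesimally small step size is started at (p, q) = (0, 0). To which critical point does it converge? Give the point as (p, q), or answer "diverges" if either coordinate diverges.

L is separable, so gradient descent decouples: p follows -∂L/∂p, q follows -∂L/∂q.
∂L/∂p = -9(p - 4)(p - 2); at p=0 this is -72, so p increases.
∂L/∂q = 3(q - 2)(q + 4); at q=0 this is -24, so q increases.
p converges to its nearest critical value 2 (a local min of the p-part); q converges to 2. The iterate converges to (2, 2).

(2, 2)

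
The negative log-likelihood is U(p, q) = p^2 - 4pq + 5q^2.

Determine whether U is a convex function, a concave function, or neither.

U is quadratic, so its Hessian is the constant matrix H = [[2, -4], [-4, 10]].
det(H) = 4, tr(H) = 12.
det(H) > 0 and tr(H) > 0, so H is positive definite everywhere: convex.

convex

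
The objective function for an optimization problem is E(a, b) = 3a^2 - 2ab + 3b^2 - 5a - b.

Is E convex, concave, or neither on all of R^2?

E is quadratic, so its Hessian is the constant matrix H = [[6, -2], [-2, 6]].
det(H) = 32, tr(H) = 12.
det(H) > 0 and tr(H) > 0, so H is positive definite everywhere: convex.

convex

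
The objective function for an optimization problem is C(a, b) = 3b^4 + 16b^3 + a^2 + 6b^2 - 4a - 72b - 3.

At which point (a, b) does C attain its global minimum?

C(a,b) separates as P(a) + Q(b) − 3, so its minimum is min P + min Q − 3.
P'(a) = 2a - 4 vanishes at a ∈ {2}; Q'(b) = 12(b - 1)(b + 2)(b + 3) vanishes at b ∈ {-3, -2, 1}.
Local minima of P (where P''>0): P(2)=-4. Local minima of Q: Q(-3)=81, Q(1)=-47.
So the global minimum of C is P(2) + Q(1) − 3 = -4 − 47 − 3 = -54, attained at (2, 1).

(2, 1)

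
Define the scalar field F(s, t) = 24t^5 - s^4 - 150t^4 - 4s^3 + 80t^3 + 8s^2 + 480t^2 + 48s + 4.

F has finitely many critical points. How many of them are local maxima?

F separates as a function of s plus a function of t, so ∇F=0 decouples.
∂F/∂s = -4(s - 2)(s + 2)(s + 3) = 0 at s ∈ {-3, -2, 2}; ∂F/∂t = 120t(t - 4)(t - 2)(t + 1) = 0 at t ∈ {-1, 0, 2, 4}.
The Hessian is diagonal: diag(F_ss, F_tt). Second derivatives: F_ss(-3)=-20, F_ss(-2)=16, F_ss(2)=-80; F_tt(-1)=-1800, F_tt(0)=960, F_tt(2)=-1440, F_tt(4)=4800.
Local maxima occur where both diagonal entries negative: (-3, -1), (-3, 2), (2, -1), (2, 2). Count: 4.

4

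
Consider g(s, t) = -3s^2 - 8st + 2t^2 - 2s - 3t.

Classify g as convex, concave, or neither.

neither

g is quadratic, so its Hessian is the constant matrix H = [[-6, -8], [-8, 4]].
det(H) = -88, tr(H) = -2.
det(H) < 0, so H is indefinite: neither convex nor concave.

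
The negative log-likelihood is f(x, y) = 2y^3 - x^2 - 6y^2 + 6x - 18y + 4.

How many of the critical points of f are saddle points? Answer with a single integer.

1

f separates as a function of x plus a function of y, so ∇f=0 decouples.
∂f/∂x = -2(x - 3) = 0 at x ∈ {3}; ∂f/∂y = 6(y - 3)(y + 1) = 0 at y ∈ {-1, 3}.
The Hessian is diagonal: diag(f_xx, f_yy). Second derivatives: f_xx(3)=-2; f_yy(-1)=-24, f_yy(3)=24.
Saddle points occur where the two diagonal entries have opposite signs: (3, 3). Count: 1.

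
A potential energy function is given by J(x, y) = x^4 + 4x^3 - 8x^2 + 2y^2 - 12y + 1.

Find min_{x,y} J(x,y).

-145

J(x,y) separates as P(x) + Q(y) + 1, so its minimum is min P + min Q + 1.
P'(x) = 4x(x - 1)(x + 4) vanishes at x ∈ {-4, 0, 1}; Q'(y) = 4y - 12 vanishes at y ∈ {3}.
Local minima of P (where P''>0): P(-4)=-128, P(1)=-3. Local minima of Q: Q(3)=-18.
So the global minimum of J is P(-4) + Q(3) + 1 = -128 − 18 + 1 = -145, attained at (-4, 3).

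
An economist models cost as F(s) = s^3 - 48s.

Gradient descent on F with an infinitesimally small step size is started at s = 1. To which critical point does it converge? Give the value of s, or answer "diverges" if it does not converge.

F'(s) = 3(s - 4)(s + 4), so F'(1) = -45.
Gradient descent moves in the -F' direction, i.e. s is increasing.
The nearest critical point in that direction is s = 4, where F'' = 24 > 0 (a local minimum). The iterate converges there.

4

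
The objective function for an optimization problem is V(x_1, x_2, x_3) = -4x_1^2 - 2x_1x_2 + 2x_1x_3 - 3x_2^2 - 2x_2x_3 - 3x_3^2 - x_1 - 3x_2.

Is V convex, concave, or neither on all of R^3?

concave

V is quadratic, so its Hessian is the constant matrix H = [[-8, -2, 2], [-2, -6, -2], [2, -2, -6]].
Leading principal minors: -8, 44, -192.
Signs alternate −, +, − ⇒ H ≺ 0 ⇒ concave.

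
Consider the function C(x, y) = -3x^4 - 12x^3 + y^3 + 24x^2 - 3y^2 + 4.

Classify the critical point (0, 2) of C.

The mixed partial ∂²C/∂x∂y is 0, so the Hessian at any point is diag(C_xx, C_yy) = diag(12(-3x^2 - 6x + 4), 6(y - 1)).
At (0, 2): H = diag(48, 6).
Both eigenvalues are positive, so H is positive definite: a local minimum.

local minimum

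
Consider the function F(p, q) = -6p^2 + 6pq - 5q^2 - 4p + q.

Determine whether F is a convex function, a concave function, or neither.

F is quadratic, so its Hessian is the constant matrix H = [[-12, 6], [6, -10]].
det(H) = 84, tr(H) = -22.
det(H) > 0 and tr(H) < 0, so H is negative definite everywhere: concave.

concave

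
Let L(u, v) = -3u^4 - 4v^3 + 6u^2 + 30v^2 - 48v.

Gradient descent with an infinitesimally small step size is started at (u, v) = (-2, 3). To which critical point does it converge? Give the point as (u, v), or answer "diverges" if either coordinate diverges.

L is separable, so gradient descent decouples: u follows -∂L/∂u, v follows -∂L/∂v.
∂L/∂u = -12u(u - 1)(u + 1); at u=-2 this is 72, so u decreases.
∂L/∂v = -12(v - 4)(v - 1); at v=3 this is 24, so v decreases.
The u-coordinate has no critical point in that direction and runs off to infinity.

diverges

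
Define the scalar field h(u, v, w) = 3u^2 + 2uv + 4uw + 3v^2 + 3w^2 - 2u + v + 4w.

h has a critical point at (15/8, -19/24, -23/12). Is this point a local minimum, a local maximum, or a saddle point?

The Hessian is constant: H = [[6, 2, 4], [2, 6, 0], [4, 0, 6]].
Leading principal minors: Δ₁ = 6, Δ₂ = 32, Δ₃ = 96.
All leading minors are positive, so H is positive definite: a local minimum.

local minimum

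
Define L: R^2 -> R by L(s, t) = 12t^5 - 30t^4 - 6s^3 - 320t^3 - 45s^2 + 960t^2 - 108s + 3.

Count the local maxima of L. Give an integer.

L separates as a function of s plus a function of t, so ∇L=0 decouples.
∂L/∂s = -18(s + 2)(s + 3) = 0 at s ∈ {-3, -2}; ∂L/∂t = 60t(t - 4)(t - 2)(t + 4) = 0 at t ∈ {-4, 0, 2, 4}.
The Hessian is diagonal: diag(L_ss, L_tt). Second derivatives: L_ss(-3)=18, L_ss(-2)=-18; L_tt(-4)=-11520, L_tt(0)=1920, L_tt(2)=-1440, L_tt(4)=3840.
Local maxima occur where both diagonal entries negative: (-2, -4), (-2, 2). Count: 2.

2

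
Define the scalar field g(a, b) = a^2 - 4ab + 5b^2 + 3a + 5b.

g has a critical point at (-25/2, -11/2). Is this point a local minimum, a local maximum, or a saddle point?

The Hessian of g is constant: H = [[2, -4], [-4, 10]].
det(H) = 2·10 − (-4)² = 4.
det(H) > 0 and tr(H) = 12 > 0, so H is positive definite and the point is a local minimum.

local minimum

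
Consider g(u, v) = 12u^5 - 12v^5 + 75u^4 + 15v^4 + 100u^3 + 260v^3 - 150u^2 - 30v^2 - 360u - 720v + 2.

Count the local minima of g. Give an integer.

g separates as a function of u plus a function of v, so ∇g=0 decouples.
∂g/∂u = 60(u - 1)(u + 1)(u + 2)(u + 3) = 0 at u ∈ {-3, -2, -1, 1}; ∂g/∂v = -60(v - 4)(v - 1)(v + 1)(v + 3) = 0 at v ∈ {-3, -1, 1, 4}.
The Hessian is diagonal: diag(g_uu, g_vv). Second derivatives: g_uu(-3)=-480, g_uu(-2)=180, g_uu(-1)=-240, g_uu(1)=1440; g_vv(-3)=3360, g_vv(-1)=-1200, g_vv(1)=1440, g_vv(4)=-6300.
Local minima occur where both diagonal entries positive: (-2, -3), (-2, 1), (1, -3), (1, 1). Count: 4.

4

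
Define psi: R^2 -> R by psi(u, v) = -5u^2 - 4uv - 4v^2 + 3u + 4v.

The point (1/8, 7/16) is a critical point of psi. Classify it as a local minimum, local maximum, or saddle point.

local maximum

The Hessian of psi is constant: H = [[-10, -4], [-4, -8]].
det(H) = (-10)·(-8) − (-4)² = 64.
det(H) > 0 and tr(H) = -18 < 0, so H is negative definite and the point is a local maximum.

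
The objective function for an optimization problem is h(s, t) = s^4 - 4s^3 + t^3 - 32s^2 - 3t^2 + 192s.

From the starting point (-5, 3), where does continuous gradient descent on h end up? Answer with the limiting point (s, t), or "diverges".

(-4, 2)

h is separable, so gradient descent decouples: s follows -∂h/∂s, t follows -∂h/∂t.
∂h/∂s = 4(s - 4)(s - 3)(s + 4); at s=-5 this is -288, so s increases.
∂h/∂t = 3t(t - 2); at t=3 this is 9, so t decreases.
s converges to its nearest critical value -4 (a local min of the s-part); t converges to 2. The iterate converges to (-4, 2).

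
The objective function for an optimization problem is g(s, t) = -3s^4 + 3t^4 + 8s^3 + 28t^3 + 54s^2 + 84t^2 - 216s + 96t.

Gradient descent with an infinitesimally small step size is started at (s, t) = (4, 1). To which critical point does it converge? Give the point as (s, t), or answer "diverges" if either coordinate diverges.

diverges

g is separable, so gradient descent decouples: s follows -∂g/∂s, t follows -∂g/∂t.
∂g/∂s = -12(s - 3)(s - 2)(s + 3); at s=4 this is -168, so s increases.
∂g/∂t = 12(t + 1)(t + 2)(t + 4); at t=1 this is 360, so t decreases.
The s-coordinate has no critical point in that direction and runs off to infinity.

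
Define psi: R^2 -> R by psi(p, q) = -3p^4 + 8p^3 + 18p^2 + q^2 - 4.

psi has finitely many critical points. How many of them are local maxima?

0

psi separates as a function of p plus a function of q, so ∇psi=0 decouples.
∂psi/∂p = -12p(p - 3)(p + 1) = 0 at p ∈ {-1, 0, 3}; ∂psi/∂q = 2q = 0 at q ∈ {0}.
The Hessian is diagonal: diag(psi_pp, psi_qq). Second derivatives: psi_pp(-1)=-48, psi_pp(0)=36, psi_pp(3)=-144; psi_qq(0)=2.
Local maxima occur where both diagonal entries negative: none. Count: 0.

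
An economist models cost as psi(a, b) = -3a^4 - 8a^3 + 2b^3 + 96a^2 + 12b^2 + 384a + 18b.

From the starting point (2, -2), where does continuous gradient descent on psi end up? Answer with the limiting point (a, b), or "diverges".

psi is separable, so gradient descent decouples: a follows -∂psi/∂a, b follows -∂psi/∂b.
∂psi/∂a = -12(a - 4)(a + 2)(a + 4); at a=2 this is 576, so a decreases.
∂psi/∂b = 6(b + 1)(b + 3); at b=-2 this is -6, so b increases.
a converges to its nearest critical value -2 (a local min of the a-part); b converges to -1. The iterate converges to (-2, -1).

(-2, -1)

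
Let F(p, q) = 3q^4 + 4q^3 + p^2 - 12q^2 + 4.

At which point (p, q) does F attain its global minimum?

F(p,q) separates as A(p) + B(q) + 4, so its minimum is min A + min B + 4.
A'(p) = 2p vanishes at p ∈ {0}; B'(q) = 12q(q - 1)(q + 2) vanishes at q ∈ {-2, 0, 1}.
Local minima of A (where A''>0): A(0)=0. Local minima of B: B(-2)=-32, B(1)=-5.
So the global minimum of F is A(0) + B(-2) + 4 = 0 − 32 + 4 = -28, attained at (0, -2).

(0, -2)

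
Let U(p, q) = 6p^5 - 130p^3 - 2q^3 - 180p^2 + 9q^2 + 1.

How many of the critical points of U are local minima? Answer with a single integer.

U separates as a function of p plus a function of q, so ∇U=0 decouples.
∂U/∂p = 30p(p - 4)(p + 1)(p + 3) = 0 at p ∈ {-3, -1, 0, 4}; ∂U/∂q = -6q(q - 3) = 0 at q ∈ {0, 3}.
The Hessian is diagonal: diag(U_pp, U_qq). Second derivatives: U_pp(-3)=-1260, U_pp(-1)=300, U_pp(0)=-360, U_pp(4)=4200; U_qq(0)=18, U_qq(3)=-18.
Local minima occur where both diagonal entries positive: (-1, 0), (4, 0). Count: 2.

2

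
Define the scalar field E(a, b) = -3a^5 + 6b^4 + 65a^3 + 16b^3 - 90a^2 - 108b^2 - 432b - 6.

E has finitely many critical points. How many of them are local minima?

E separates as a function of a plus a function of b, so ∇E=0 decouples.
∂E/∂a = -15a(a - 3)(a - 1)(a + 4) = 0 at a ∈ {-4, 0, 1, 3}; ∂E/∂b = 24(b - 3)(b + 2)(b + 3) = 0 at b ∈ {-3, -2, 3}.
The Hessian is diagonal: diag(E_aa, E_bb). Second derivatives: E_aa(-4)=2100, E_aa(0)=-180, E_aa(1)=150, E_aa(3)=-630; E_bb(-3)=144, E_bb(-2)=-120, E_bb(3)=720.
Local minima occur where both diagonal entries positive: (-4, -3), (-4, 3), (1, -3), (1, 3). Count: 4.

4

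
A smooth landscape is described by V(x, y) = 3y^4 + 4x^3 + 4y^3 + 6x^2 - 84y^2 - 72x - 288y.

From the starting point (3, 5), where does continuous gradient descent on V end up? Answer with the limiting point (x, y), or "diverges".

V is separable, so gradient descent decouples: x follows -∂V/∂x, y follows -∂V/∂y.
∂V/∂x = 12(x - 2)(x + 3); at x=3 this is 72, so x decreases.
∂V/∂y = 12(y - 4)(y + 2)(y + 3); at y=5 this is 672, so y decreases.
x converges to its nearest critical value 2 (a local min of the x-part); y converges to 4. The iterate converges to (2, 4).

(2, 4)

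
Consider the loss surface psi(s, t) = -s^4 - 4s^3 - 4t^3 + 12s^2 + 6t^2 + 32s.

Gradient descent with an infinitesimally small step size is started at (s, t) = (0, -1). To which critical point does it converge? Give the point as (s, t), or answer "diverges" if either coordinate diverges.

psi is separable, so gradient descent decouples: s follows -∂psi/∂s, t follows -∂psi/∂t.
∂psi/∂s = -4(s - 2)(s + 1)(s + 4); at s=0 this is 32, so s decreases.
∂psi/∂t = -12t(t - 1); at t=-1 this is -24, so t increases.
s converges to its nearest critical value -1 (a local min of the s-part); t converges to 0. The iterate converges to (-1, 0).

(-1, 0)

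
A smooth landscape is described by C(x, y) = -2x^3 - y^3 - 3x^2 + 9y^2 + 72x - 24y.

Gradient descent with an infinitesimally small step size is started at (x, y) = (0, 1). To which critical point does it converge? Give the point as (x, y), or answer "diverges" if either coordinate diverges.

(-4, 2)

C is separable, so gradient descent decouples: x follows -∂C/∂x, y follows -∂C/∂y.
∂C/∂x = -6(x - 3)(x + 4); at x=0 this is 72, so x decreases.
∂C/∂y = -3(y - 4)(y - 2); at y=1 this is -9, so y increases.
x converges to its nearest critical value -4 (a local min of the x-part); y converges to 2. The iterate converges to (-4, 2).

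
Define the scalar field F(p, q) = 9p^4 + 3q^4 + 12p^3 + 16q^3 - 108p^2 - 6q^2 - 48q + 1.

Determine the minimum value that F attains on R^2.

F(p,q) separates as A(p) + B(q) + 1, so its minimum is min A + min B + 1.
A'(p) = 36p(p - 2)(p + 3) vanishes at p ∈ {-3, 0, 2}; B'(q) = 12(q - 1)(q + 1)(q + 4) vanishes at q ∈ {-4, -1, 1}.
Local minima of A (where A''>0): A(-3)=-567, A(2)=-192. Local minima of B: B(-4)=-160, B(1)=-35.
So the global minimum of F is A(-3) + B(-4) + 1 = -567 − 160 + 1 = -726, attained at (-3, -4).

-726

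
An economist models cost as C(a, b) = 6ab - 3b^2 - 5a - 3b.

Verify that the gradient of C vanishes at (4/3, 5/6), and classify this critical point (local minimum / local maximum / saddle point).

saddle point

∇C = (6b - 5, 6a - 6b - 3); substituting (4/3, 5/6) gives ∇C = (0, 0), so (4/3, 5/6) is indeed a critical point.
The Hessian of C is constant: H = [[0, 6], [6, -6]].
det(H) = 0·(-6) − 6² = -36.
Since det(H) < 0, H is indefinite and the critical point is a saddle point.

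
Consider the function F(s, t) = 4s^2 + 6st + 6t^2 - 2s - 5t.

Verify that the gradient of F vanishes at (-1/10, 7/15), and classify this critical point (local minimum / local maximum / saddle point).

local minimum

∇F = (8s + 6t - 2, 6s + 12t - 5); substituting (-1/10, 7/15) gives ∇F = (0, 0), so (-1/10, 7/15) is indeed a critical point.
The Hessian of F is constant: H = [[8, 6], [6, 12]].
det(H) = 8·12 − 6² = 60.
det(H) > 0 and tr(H) = 20 > 0, so H is positive definite and the point is a local minimum.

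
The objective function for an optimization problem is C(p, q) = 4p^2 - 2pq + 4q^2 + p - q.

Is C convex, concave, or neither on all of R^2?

C is quadratic, so its Hessian is the constant matrix H = [[8, -2], [-2, 8]].
det(H) = 60, tr(H) = 16.
det(H) > 0 and tr(H) > 0, so H is positive definite everywhere: convex.

convex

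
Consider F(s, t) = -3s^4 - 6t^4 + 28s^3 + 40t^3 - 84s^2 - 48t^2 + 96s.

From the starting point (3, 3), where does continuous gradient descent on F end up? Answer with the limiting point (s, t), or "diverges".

(2, 1)

F is separable, so gradient descent decouples: s follows -∂F/∂s, t follows -∂F/∂t.
∂F/∂s = -12(s - 4)(s - 2)(s - 1); at s=3 this is 24, so s decreases.
∂F/∂t = -24t(t - 4)(t - 1); at t=3 this is 144, so t decreases.
s converges to its nearest critical value 2 (a local min of the s-part); t converges to 1. The iterate converges to (2, 1).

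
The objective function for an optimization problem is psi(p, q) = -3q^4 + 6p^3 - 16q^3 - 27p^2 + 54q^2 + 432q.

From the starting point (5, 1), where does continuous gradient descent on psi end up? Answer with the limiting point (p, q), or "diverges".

(3, -3)

psi is separable, so gradient descent decouples: p follows -∂psi/∂p, q follows -∂psi/∂q.
∂psi/∂p = 18p(p - 3); at p=5 this is 180, so p decreases.
∂psi/∂q = -12(q - 3)(q + 3)(q + 4); at q=1 this is 480, so q decreases.
p converges to its nearest critical value 3 (a local min of the p-part); q converges to -3. The iterate converges to (3, -3).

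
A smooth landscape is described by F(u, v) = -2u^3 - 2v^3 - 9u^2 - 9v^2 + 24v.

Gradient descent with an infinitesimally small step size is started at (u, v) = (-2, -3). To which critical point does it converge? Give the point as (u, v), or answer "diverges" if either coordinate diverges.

(-3, -4)

F is separable, so gradient descent decouples: u follows -∂F/∂u, v follows -∂F/∂v.
∂F/∂u = -6u(u + 3); at u=-2 this is 12, so u decreases.
∂F/∂v = -6(v - 1)(v + 4); at v=-3 this is 24, so v decreases.
u converges to its nearest critical value -3 (a local min of the u-part); v converges to -4. The iterate converges to (-3, -4).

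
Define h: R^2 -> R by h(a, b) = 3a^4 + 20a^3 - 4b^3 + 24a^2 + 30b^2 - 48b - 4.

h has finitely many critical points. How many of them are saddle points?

h separates as a function of a plus a function of b, so ∇h=0 decouples.
∂h/∂a = 12a(a + 1)(a + 4) = 0 at a ∈ {-4, -1, 0}; ∂h/∂b = -12(b - 4)(b - 1) = 0 at b ∈ {1, 4}.
The Hessian is diagonal: diag(h_aa, h_bb). Second derivatives: h_aa(-4)=144, h_aa(-1)=-36, h_aa(0)=48; h_bb(1)=36, h_bb(4)=-36.
Saddle points occur where the two diagonal entries have opposite signs: (-4, 4), (-1, 1), (0, 4). Count: 3.

3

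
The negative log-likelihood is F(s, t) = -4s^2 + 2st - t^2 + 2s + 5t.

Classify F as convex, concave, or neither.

F is quadratic, so its Hessian is the constant matrix H = [[-8, 2], [2, -2]].
det(H) = 12, tr(H) = -10.
det(H) > 0 and tr(H) < 0, so H is negative definite everywhere: concave.

concave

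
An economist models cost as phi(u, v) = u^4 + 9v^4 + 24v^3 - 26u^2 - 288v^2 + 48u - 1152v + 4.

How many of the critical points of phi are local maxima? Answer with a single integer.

phi separates as a function of u plus a function of v, so ∇phi=0 decouples.
∂phi/∂u = 4(u - 3)(u - 1)(u + 4) = 0 at u ∈ {-4, 1, 3}; ∂phi/∂v = 36(v - 4)(v + 2)(v + 4) = 0 at v ∈ {-4, -2, 4}.
The Hessian is diagonal: diag(phi_uu, phi_vv). Second derivatives: phi_uu(-4)=140, phi_uu(1)=-40, phi_uu(3)=56; phi_vv(-4)=576, phi_vv(-2)=-432, phi_vv(4)=1728.
Local maxima occur where both diagonal entries negative: (1, -2). Count: 1.

1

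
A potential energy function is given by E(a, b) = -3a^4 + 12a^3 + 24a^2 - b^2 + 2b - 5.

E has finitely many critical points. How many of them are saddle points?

1

E separates as a function of a plus a function of b, so ∇E=0 decouples.
∂E/∂a = -12a(a - 4)(a + 1) = 0 at a ∈ {-1, 0, 4}; ∂E/∂b = -2(b - 1) = 0 at b ∈ {1}.
The Hessian is diagonal: diag(E_aa, E_bb). Second derivatives: E_aa(-1)=-60, E_aa(0)=48, E_aa(4)=-240; E_bb(1)=-2.
Saddle points occur where the two diagonal entries have opposite signs: (0, 1). Count: 1.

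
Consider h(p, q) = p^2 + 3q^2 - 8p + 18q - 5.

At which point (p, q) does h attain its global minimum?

h(p,q) separates as A(p) + B(q) − 5, so its minimum is min A + min B − 5.
A'(p) = 2p - 8 vanishes at p ∈ {4}; B'(q) = 6q + 18 vanishes at q ∈ {-3}.
Local minima of A (where A''>0): A(4)=-16. Local minima of B: B(-3)=-27.
So the global minimum of h is A(4) + B(-3) − 5 = -16 − 27 − 5 = -48, attained at (4, -3).

(4, -3)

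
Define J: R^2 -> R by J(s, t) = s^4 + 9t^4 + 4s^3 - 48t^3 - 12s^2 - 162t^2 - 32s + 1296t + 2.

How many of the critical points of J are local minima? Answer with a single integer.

4

J separates as a function of s plus a function of t, so ∇J=0 decouples.
∂J/∂s = 4(s - 2)(s + 1)(s + 4) = 0 at s ∈ {-4, -1, 2}; ∂J/∂t = 36(t - 4)(t - 3)(t + 3) = 0 at t ∈ {-3, 3, 4}.
The Hessian is diagonal: diag(J_ss, J_tt). Second derivatives: J_ss(-4)=72, J_ss(-1)=-36, J_ss(2)=72; J_tt(-3)=1512, J_tt(3)=-216, J_tt(4)=252.
Local minima occur where both diagonal entries positive: (-4, -3), (-4, 4), (2, -3), (2, 4). Count: 4.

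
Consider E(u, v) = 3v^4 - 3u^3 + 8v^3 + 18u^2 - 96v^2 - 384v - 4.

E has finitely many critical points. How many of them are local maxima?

E separates as a function of u plus a function of v, so ∇E=0 decouples.
∂E/∂u = -9u(u - 4) = 0 at u ∈ {0, 4}; ∂E/∂v = 12(v - 4)(v + 2)(v + 4) = 0 at v ∈ {-4, -2, 4}.
The Hessian is diagonal: diag(E_uu, E_vv). Second derivatives: E_uu(0)=36, E_uu(4)=-36; E_vv(-4)=192, E_vv(-2)=-144, E_vv(4)=576.
Local maxima occur where both diagonal entries negative: (4, -2). Count: 1.

1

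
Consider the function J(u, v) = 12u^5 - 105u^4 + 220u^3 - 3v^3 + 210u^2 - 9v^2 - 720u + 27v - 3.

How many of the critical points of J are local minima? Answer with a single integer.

J separates as a function of u plus a function of v, so ∇J=0 decouples.
∂J/∂u = 60(u - 4)(u - 3)(u - 1)(u + 1) = 0 at u ∈ {-1, 1, 3, 4}; ∂J/∂v = -9(v - 1)(v + 3) = 0 at v ∈ {-3, 1}.
The Hessian is diagonal: diag(J_uu, J_vv). Second derivatives: J_uu(-1)=-2400, J_uu(1)=720, J_uu(3)=-480, J_uu(4)=900; J_vv(-3)=36, J_vv(1)=-36.
Local minima occur where both diagonal entries positive: (1, -3), (4, -3). Count: 2.

2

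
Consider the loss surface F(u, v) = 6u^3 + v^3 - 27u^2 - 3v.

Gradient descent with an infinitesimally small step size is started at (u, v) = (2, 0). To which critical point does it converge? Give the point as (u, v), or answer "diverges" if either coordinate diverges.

(3, 1)

F is separable, so gradient descent decouples: u follows -∂F/∂u, v follows -∂F/∂v.
∂F/∂u = 18u(u - 3); at u=2 this is -36, so u increases.
∂F/∂v = 3(v - 1)(v + 1); at v=0 this is -3, so v increases.
u converges to its nearest critical value 3 (a local min of the u-part); v converges to 1. The iterate converges to (3, 1).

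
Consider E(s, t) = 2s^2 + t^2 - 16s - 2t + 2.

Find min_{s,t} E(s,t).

-31

E(s,t) separates as P(s) + Q(t) + 2, so its minimum is min P + min Q + 2.
P'(s) = 4s - 16 vanishes at s ∈ {4}; Q'(t) = 2(t - 1) vanishes at t ∈ {1}.
Local minima of P (where P''>0): P(4)=-32. Local minima of Q: Q(1)=-1.
So the global minimum of E is P(4) + Q(1) + 2 = -32 − 1 + 2 = -31, attained at (4, 1).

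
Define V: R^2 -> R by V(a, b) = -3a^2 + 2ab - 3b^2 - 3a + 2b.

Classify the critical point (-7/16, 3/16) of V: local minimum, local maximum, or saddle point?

local maximum

The Hessian of V is constant: H = [[-6, 2], [2, -6]].
det(H) = (-6)·(-6) − 2² = 32.
det(H) > 0 and tr(H) = -12 < 0, so H is negative definite and the point is a local maximum.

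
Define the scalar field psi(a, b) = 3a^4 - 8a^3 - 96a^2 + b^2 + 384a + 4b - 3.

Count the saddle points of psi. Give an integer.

psi separates as a function of a plus a function of b, so ∇psi=0 decouples.
∂psi/∂a = 12(a - 4)(a - 2)(a + 4) = 0 at a ∈ {-4, 2, 4}; ∂psi/∂b = 2(b + 2) = 0 at b ∈ {-2}.
The Hessian is diagonal: diag(psi_aa, psi_bb). Second derivatives: psi_aa(-4)=576, psi_aa(2)=-144, psi_aa(4)=192; psi_bb(-2)=2.
Saddle points occur where the two diagonal entries have opposite signs: (2, -2). Count: 1.

1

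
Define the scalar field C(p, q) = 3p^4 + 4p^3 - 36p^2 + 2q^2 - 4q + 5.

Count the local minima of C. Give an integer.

C separates as a function of p plus a function of q, so ∇C=0 decouples.
∂C/∂p = 12p(p - 2)(p + 3) = 0 at p ∈ {-3, 0, 2}; ∂C/∂q = 4(q - 1) = 0 at q ∈ {1}.
The Hessian is diagonal: diag(C_pp, C_qq). Second derivatives: C_pp(-3)=180, C_pp(0)=-72, C_pp(2)=120; C_qq(1)=4.
Local minima occur where both diagonal entries positive: (-3, 1), (2, 1). Count: 2.

2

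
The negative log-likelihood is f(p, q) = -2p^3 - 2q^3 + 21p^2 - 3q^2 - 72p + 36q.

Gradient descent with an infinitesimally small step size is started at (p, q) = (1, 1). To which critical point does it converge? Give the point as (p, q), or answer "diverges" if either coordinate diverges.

f is separable, so gradient descent decouples: p follows -∂f/∂p, q follows -∂f/∂q.
∂f/∂p = -6(p - 4)(p - 3); at p=1 this is -36, so p increases.
∂f/∂q = -6(q - 2)(q + 3); at q=1 this is 24, so q decreases.
p converges to its nearest critical value 3 (a local min of the p-part); q converges to -3. The iterate converges to (3, -3).

(3, -3)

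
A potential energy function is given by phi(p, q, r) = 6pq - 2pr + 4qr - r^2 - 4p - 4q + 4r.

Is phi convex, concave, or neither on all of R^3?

phi is quadratic, so its Hessian is the constant matrix H = [[0, 6, -2], [6, 0, 4], [-2, 4, -2]].
Leading principal minors: 0, -36, -24.
Neither pattern holds ⇒ H is indefinite ⇒ neither convex nor concave.

neither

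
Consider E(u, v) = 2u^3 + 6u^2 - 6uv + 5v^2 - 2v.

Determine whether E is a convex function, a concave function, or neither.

neither

The term 2u^3 is cubic, so the Hessian is not constant.
∂²E/∂u² = 12u + 12, which takes both signs as u varies (negative for sufficiently negative u). A diagonal entry of the Hessian changing sign means the Hessian is neither positive- nor negative-semidefinite on all of R^2.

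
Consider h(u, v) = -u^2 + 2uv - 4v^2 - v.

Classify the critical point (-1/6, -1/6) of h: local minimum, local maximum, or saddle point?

local maximum

The Hessian of h is constant: H = [[-2, 2], [2, -8]].
det(H) = (-2)·(-8) − 2² = 12.
det(H) > 0 and tr(H) = -10 < 0, so H is negative definite and the point is a local maximum.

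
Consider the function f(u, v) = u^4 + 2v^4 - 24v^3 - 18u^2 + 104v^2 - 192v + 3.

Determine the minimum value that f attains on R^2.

-206

f(u,v) separates as P(u) + Q(v) + 3, so its minimum is min P + min Q + 3.
P'(u) = 4u(u - 3)(u + 3) vanishes at u ∈ {-3, 0, 3}; Q'(v) = 8(v - 4)(v - 3)(v - 2) vanishes at v ∈ {2, 3, 4}.
Local minima of P (where P''>0): P(-3)=-81, P(3)=-81. Local minima of Q: Q(2)=-128, Q(4)=-128.
So the global minimum of f is P(-3) + Q(2) + 3 = -81 − 128 + 3 = -206, attained at (-3, 2).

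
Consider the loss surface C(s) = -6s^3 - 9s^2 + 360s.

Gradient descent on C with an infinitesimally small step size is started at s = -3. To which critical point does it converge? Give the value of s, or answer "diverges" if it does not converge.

-5

C'(s) = -18(s - 4)(s + 5), so C'(-3) = 252.
Gradient descent moves in the -C' direction, i.e. s is decreasing.
The nearest critical point in that direction is s = -5, where C'' = 162 > 0 (a local minimum). The iterate converges there.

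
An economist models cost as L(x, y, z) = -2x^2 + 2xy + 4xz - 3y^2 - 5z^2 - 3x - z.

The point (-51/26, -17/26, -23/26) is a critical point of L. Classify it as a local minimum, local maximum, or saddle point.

local maximum

The Hessian is constant: H = [[-4, 2, 4], [2, -6, 0], [4, 0, -10]].
Leading principal minors: Δ₁ = -4, Δ₂ = 20, Δ₃ = -104.
The minors alternate sign starting negative (−, +, −), so H is negative definite: a local maximum.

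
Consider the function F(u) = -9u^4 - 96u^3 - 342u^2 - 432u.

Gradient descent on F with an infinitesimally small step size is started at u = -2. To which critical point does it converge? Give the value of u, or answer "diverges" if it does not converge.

F'(u) = -36(u + 1)(u + 3)(u + 4), so F'(-2) = 72.
Gradient descent moves in the -F' direction, i.e. u is decreasing.
The nearest critical point in that direction is u = -3, where F'' = 72 > 0 (a local minimum). The iterate converges there.

-3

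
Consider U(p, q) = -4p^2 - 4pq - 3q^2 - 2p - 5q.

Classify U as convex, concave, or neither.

U is quadratic, so its Hessian is the constant matrix H = [[-8, -4], [-4, -6]].
det(H) = 32, tr(H) = -14.
det(H) > 0 and tr(H) < 0, so H is negative definite everywhere: concave.

concave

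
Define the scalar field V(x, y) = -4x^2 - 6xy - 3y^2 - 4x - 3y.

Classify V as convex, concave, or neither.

V is quadratic, so its Hessian is the constant matrix H = [[-8, -6], [-6, -6]].
det(H) = 12, tr(H) = -14.
det(H) > 0 and tr(H) < 0, so H is negative definite everywhere: concave.

concave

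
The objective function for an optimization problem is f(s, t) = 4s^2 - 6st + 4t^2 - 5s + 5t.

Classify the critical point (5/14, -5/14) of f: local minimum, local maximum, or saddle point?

The Hessian of f is constant: H = [[8, -6], [-6, 8]].
det(H) = 8·8 − (-6)² = 28.
det(H) > 0 and tr(H) = 16 > 0, so H is positive definite and the point is a local minimum.

local minimum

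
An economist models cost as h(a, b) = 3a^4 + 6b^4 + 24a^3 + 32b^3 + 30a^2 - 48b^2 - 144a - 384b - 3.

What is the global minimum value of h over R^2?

h(a,b) separates as P(a) + Q(b) − 3, so its minimum is min P + min Q − 3.
P'(a) = 12(a - 1)(a + 3)(a + 4) vanishes at a ∈ {-4, -3, 1}; Q'(b) = 24(b - 2)(b + 2)(b + 4) vanishes at b ∈ {-4, -2, 2}.
Local minima of P (where P''>0): P(-4)=288, P(1)=-87. Local minima of Q: Q(-4)=256, Q(2)=-608.
So the global minimum of h is P(1) + Q(2) − 3 = -87 − 608 − 3 = -698, attained at (1, 2).

-698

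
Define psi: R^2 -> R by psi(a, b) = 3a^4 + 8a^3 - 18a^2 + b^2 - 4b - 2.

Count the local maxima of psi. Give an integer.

0

psi separates as a function of a plus a function of b, so ∇psi=0 decouples.
∂psi/∂a = 12a(a - 1)(a + 3) = 0 at a ∈ {-3, 0, 1}; ∂psi/∂b = 2(b - 2) = 0 at b ∈ {2}.
The Hessian is diagonal: diag(psi_aa, psi_bb). Second derivatives: psi_aa(-3)=144, psi_aa(0)=-36, psi_aa(1)=48; psi_bb(2)=2.
Local maxima occur where both diagonal entries negative: none. Count: 0.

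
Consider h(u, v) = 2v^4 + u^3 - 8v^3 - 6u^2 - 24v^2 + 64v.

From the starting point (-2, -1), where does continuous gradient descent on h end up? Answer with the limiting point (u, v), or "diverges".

diverges

h is separable, so gradient descent decouples: u follows -∂h/∂u, v follows -∂h/∂v.
∂h/∂u = 3u(u - 4); at u=-2 this is 36, so u decreases.
∂h/∂v = 8(v - 4)(v - 1)(v + 2); at v=-1 this is 80, so v decreases.
The u-coordinate has no critical point in that direction and runs off to infinity.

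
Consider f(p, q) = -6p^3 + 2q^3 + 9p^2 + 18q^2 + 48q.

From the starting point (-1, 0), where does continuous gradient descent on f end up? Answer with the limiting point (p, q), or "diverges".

(0, -2)

f is separable, so gradient descent decouples: p follows -∂f/∂p, q follows -∂f/∂q.
∂f/∂p = -18p(p - 1); at p=-1 this is -36, so p increases.
∂f/∂q = 6(q + 2)(q + 4); at q=0 this is 48, so q decreases.
p converges to its nearest critical value 0 (a local min of the p-part); q converges to -2. The iterate converges to (0, -2).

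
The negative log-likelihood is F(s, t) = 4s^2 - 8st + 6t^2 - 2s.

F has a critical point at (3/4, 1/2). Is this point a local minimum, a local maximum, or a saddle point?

The Hessian of F is constant: H = [[8, -8], [-8, 12]].
det(H) = 8·12 − (-8)² = 32.
det(H) > 0 and tr(H) = 20 > 0, so H is positive definite and the point is a local minimum.

local minimum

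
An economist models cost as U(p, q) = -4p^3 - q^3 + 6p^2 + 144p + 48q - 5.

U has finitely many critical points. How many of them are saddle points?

U separates as a function of p plus a function of q, so ∇U=0 decouples.
∂U/∂p = -12(p - 4)(p + 3) = 0 at p ∈ {-3, 4}; ∂U/∂q = -3(q - 4)(q + 4) = 0 at q ∈ {-4, 4}.
The Hessian is diagonal: diag(U_pp, U_qq). Second derivatives: U_pp(-3)=84, U_pp(4)=-84; U_qq(-4)=24, U_qq(4)=-24.
Saddle points occur where the two diagonal entries have opposite signs: (-3, 4), (4, -4). Count: 2.

2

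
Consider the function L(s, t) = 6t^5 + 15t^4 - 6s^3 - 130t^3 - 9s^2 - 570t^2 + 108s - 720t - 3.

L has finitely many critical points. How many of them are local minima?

L separates as a function of s plus a function of t, so ∇L=0 decouples.
∂L/∂s = -18(s - 2)(s + 3) = 0 at s ∈ {-3, 2}; ∂L/∂t = 30(t - 4)(t + 1)(t + 2)(t + 3) = 0 at t ∈ {-3, -2, -1, 4}.
The Hessian is diagonal: diag(L_ss, L_tt). Second derivatives: L_ss(-3)=90, L_ss(2)=-90; L_tt(-3)=-420, L_tt(-2)=180, L_tt(-1)=-300, L_tt(4)=6300.
Local minima occur where both diagonal entries positive: (-3, -2), (-3, 4). Count: 2.

2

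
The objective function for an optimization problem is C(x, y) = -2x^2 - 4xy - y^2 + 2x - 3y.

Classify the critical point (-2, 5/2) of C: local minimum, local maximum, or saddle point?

The Hessian of C is constant: H = [[-4, -4], [-4, -2]].
det(H) = (-4)·(-2) − (-4)² = -8.
Since det(H) < 0, H is indefinite and the critical point is a saddle point.

saddle point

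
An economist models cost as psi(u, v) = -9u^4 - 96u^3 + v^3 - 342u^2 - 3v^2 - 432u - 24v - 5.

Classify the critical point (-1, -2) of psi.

The mixed partial ∂²psi/∂u∂v is 0, so the Hessian at any point is diag(psi_uu, psi_vv) = diag(-36(3u^2 + 16u + 19), 6(v - 1)).
At (-1, -2): H = diag(-216, -18).
Both eigenvalues are negative, so H is negative definite: a local maximum.

local maximum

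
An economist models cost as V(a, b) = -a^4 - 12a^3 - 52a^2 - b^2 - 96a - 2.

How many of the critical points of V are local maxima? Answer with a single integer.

V separates as a function of a plus a function of b, so ∇V=0 decouples.
∂V/∂a = -4(a + 2)(a + 3)(a + 4) = 0 at a ∈ {-4, -3, -2}; ∂V/∂b = -2b = 0 at b ∈ {0}.
The Hessian is diagonal: diag(V_aa, V_bb). Second derivatives: V_aa(-4)=-8, V_aa(-3)=4, V_aa(-2)=-8; V_bb(0)=-2.
Local maxima occur where both diagonal entries negative: (-4, 0), (-2, 0). Count: 2.

2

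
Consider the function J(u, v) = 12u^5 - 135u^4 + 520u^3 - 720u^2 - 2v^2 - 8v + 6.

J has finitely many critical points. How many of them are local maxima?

J separates as a function of u plus a function of v, so ∇J=0 decouples.
∂J/∂u = 60u(u - 4)(u - 3)(u - 2) = 0 at u ∈ {0, 2, 3, 4}; ∂J/∂v = -4(v + 2) = 0 at v ∈ {-2}.
The Hessian is diagonal: diag(J_uu, J_vv). Second derivatives: J_uu(0)=-1440, J_uu(2)=240, J_uu(3)=-180, J_uu(4)=480; J_vv(-2)=-4.
Local maxima occur where both diagonal entries negative: (0, -2), (3, -2). Count: 2.

2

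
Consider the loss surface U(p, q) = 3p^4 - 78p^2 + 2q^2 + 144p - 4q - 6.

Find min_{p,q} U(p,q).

-1064

U(p,q) separates as A(p) + B(q) − 6, so its minimum is min A + min B − 6.
A'(p) = 12(p - 3)(p - 1)(p + 4) vanishes at p ∈ {-4, 1, 3}; B'(q) = 4q - 4 vanishes at q ∈ {1}.
Local minima of A (where A''>0): A(-4)=-1056, A(3)=-27. Local minima of B: B(1)=-2.
So the global minimum of U is A(-4) + B(1) − 6 = -1056 − 2 − 6 = -1064, attained at (-4, 1).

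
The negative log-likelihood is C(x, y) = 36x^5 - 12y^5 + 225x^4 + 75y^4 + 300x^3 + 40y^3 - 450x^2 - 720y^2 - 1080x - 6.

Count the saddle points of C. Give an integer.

C separates as a function of x plus a function of y, so ∇C=0 decouples.
∂C/∂x = 180(x - 1)(x + 1)(x + 2)(x + 3) = 0 at x ∈ {-3, -2, -1, 1}; ∂C/∂y = -60y(y - 4)(y - 3)(y + 2) = 0 at y ∈ {-2, 0, 3, 4}.
The Hessian is diagonal: diag(C_xx, C_yy). Second derivatives: C_xx(-3)=-1440, C_xx(-2)=540, C_xx(-1)=-720, C_xx(1)=4320; C_yy(-2)=3600, C_yy(0)=-1440, C_yy(3)=900, C_yy(4)=-1440.
Saddle points occur where the two diagonal entries have opposite signs: (-3, -2), (-3, 3), (-2, 0), (-2, 4), (-1, -2), (-1, 3), (1, 0), (1, 4). Count: 8.

8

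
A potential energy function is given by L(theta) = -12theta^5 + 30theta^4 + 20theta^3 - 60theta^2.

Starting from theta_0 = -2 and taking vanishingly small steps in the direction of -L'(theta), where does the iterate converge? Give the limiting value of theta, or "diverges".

L'(theta) = -60theta(theta - 2)(theta - 1)(theta + 1), so L'(-2) = -1440.
Gradient descent moves in the -L' direction, i.e. theta is increasing.
The nearest critical point in that direction is theta = -1, where L'' = 360 > 0 (a local minimum). The iterate converges there.

-1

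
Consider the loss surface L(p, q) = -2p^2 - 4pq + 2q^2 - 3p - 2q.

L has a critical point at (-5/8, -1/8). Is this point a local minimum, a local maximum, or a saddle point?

The Hessian of L is constant: H = [[-4, -4], [-4, 4]].
det(H) = (-4)·4 − (-4)² = -32.
Since det(H) < 0, H is indefinite and the critical point is a saddle point.

saddle point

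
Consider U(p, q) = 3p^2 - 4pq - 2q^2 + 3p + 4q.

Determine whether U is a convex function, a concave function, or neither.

neither

U is quadratic, so its Hessian is the constant matrix H = [[6, -4], [-4, -4]].
det(H) = -40, tr(H) = 2.
det(H) < 0, so H is indefinite: neither convex nor concave.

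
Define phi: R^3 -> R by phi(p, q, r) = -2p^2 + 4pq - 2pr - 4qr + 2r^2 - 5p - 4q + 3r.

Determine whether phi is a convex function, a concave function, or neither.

phi is quadratic, so its Hessian is the constant matrix H = [[-4, 4, -2], [4, 0, -4], [-2, -4, 4]].
Leading principal minors: -4, -16, 64.
Neither pattern holds ⇒ H is indefinite ⇒ neither convex nor concave.

neither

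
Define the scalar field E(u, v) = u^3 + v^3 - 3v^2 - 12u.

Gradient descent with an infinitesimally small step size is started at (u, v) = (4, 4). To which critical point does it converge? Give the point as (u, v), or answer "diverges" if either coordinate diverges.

E is separable, so gradient descent decouples: u follows -∂E/∂u, v follows -∂E/∂v.
∂E/∂u = 3(u - 2)(u + 2); at u=4 this is 36, so u decreases.
∂E/∂v = 3v(v - 2); at v=4 this is 24, so v decreases.
u converges to its nearest critical value 2 (a local min of the u-part); v converges to 2. The iterate converges to (2, 2).

(2, 2)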